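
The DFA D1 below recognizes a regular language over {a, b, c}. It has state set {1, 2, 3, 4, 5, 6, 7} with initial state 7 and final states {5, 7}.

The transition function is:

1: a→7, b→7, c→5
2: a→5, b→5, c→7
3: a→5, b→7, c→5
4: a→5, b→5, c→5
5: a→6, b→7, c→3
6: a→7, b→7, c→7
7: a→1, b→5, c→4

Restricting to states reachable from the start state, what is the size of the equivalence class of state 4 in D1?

4

Reachable states from the start: {1,3,4,5,6,7}. Unreachable: {2} — drop them.
P0 = {5,7} | {1,3,4,6}.
No further refinement is possible. Final partition (2 blocks): {5,7} | {1,3,4,6}.
State 4 belongs to the block {1,3,4,6}, which has 4 states.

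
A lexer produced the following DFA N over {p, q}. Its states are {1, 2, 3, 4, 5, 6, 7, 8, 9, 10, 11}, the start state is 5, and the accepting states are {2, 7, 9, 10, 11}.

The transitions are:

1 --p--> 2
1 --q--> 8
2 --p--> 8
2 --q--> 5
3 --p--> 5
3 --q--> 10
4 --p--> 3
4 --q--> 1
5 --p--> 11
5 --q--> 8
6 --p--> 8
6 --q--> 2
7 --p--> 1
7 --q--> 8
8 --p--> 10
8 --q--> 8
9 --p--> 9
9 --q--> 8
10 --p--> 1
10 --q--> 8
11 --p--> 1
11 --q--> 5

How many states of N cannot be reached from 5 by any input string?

5

No path from 5 leads to 3, 4, 6, 7, 9; the other 6 states are all reachable.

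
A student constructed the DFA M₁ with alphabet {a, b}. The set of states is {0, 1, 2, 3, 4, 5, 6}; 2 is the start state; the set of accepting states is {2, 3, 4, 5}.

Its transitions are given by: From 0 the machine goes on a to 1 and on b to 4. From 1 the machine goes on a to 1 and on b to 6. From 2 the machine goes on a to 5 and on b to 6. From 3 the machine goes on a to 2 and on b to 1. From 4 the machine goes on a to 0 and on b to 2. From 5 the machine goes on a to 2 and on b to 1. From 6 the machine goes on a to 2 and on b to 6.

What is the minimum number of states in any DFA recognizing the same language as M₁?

4

States {0,3,4} cannot be reached from the start state, so discard them.
P0 = {2,5} | {1,6}.
On input a, block {1,6} splits into {1} and {6}.
Split {2,5} by δ(·,b) → {2} and {5}.
The partition is now stable with 4 blocks: {2} | {1} | {6} | {5}.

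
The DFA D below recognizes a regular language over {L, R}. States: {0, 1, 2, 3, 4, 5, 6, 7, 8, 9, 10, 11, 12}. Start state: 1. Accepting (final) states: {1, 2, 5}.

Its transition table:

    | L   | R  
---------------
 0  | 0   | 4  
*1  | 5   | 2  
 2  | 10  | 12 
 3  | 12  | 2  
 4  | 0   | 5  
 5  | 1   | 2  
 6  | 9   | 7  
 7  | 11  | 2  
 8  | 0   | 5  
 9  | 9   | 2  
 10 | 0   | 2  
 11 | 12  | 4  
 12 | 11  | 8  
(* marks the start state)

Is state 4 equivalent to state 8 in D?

Yes

First remove the unreachable states {3,6,7,9}; 9 states remain.
Start with accepting vs non-accepting: {1,2,5} | {0,4,8,10,11,12}.
Split {1,2,5} by δ(·,L) → {1,5} and {2}.
On input R, block {0,4,8,10,11,12} splits into {0,11,12} and {4,8} and {10}.
No further refinement is possible. Final partition (5 blocks): {1,5} | {0,11,12} | {2} | {4,8} | {10}.
4 and 8 lie in the same block of the stable partition, so they are equivalent — no string distinguishes them.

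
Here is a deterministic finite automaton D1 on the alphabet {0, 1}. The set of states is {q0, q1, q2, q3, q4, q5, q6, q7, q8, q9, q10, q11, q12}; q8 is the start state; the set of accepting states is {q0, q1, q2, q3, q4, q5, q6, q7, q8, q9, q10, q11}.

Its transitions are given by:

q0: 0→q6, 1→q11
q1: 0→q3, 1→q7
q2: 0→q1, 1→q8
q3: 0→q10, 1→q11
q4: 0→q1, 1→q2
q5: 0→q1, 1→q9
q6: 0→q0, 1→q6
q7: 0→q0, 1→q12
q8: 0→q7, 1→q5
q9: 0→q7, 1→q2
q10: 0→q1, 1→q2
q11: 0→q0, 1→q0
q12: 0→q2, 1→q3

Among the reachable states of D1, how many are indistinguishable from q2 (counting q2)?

States {q4} cannot be reached from the start state, so discard them.
Start with accepting vs non-accepting: {q0,q1,q2,q3,q5,q6,q7,q8,q9,q10,q11} | {q12}.
Refine {q0,q1,q2,q3,q5,q6,q7,q8,q9,q10,q11} on symbol 1: members go to different blocks, giving {q0,q1,q2,q3,q5,q6,q8,q9,q10,q11} and {q7}.
Refine {q0,q1,q2,q3,q5,q6,q8,q9,q10,q11} on symbol 0: members go to different blocks, giving {q0,q1,q2,q3,q5,q6,q10,q11} and {q8,q9}.
Split {q0,q1,q2,q3,q5,q6,q10,q11} by δ(·,1) → {q0,q3,q6,q10,q11} and {q2,q5} and {q1}.
On input 0, block {q0,q3,q6,q10,q11} splits into {q0,q3,q6,q11} and {q10}.
Split {q0,q3,q6,q11} by δ(·,0) → {q0,q6,q11} and {q3}.
No further refinement is possible. Final partition (8 blocks): {q0,q6,q11} | {q12} | {q7} | {q8,q9} | {q2,q5} | {q1} | {q10} | {q3}.
State q2 belongs to the block {q2,q5}, which has 2 states.

2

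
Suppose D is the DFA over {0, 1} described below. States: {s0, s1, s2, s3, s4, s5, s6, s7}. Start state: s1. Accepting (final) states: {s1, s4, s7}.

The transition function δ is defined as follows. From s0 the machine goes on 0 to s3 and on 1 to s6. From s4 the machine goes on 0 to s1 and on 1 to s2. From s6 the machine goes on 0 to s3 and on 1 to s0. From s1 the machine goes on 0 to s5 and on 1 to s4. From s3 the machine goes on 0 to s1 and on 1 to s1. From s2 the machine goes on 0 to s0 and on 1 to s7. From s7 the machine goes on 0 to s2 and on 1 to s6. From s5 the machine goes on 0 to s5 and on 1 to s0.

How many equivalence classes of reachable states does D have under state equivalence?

7

Every state is reachable, so we keep all 8.
P0 = {s1,s4,s7} | {s0,s2,s3,s5,s6}.
Refine {s1,s4,s7} on symbol 0: members go to different blocks, giving {s1,s7} and {s4}.
Refine {s1,s7} on symbol 1: members go to different blocks, giving {s1} and {s7}.
On input 0, block {s0,s2,s3,s5,s6} splits into {s0,s2,s5,s6} and {s3}.
On input 0, block {s0,s2,s5,s6} splits into {s0,s6} and {s2,s5}.
On input 0, block {s2,s5} splits into {s2} and {s5}.
Stable partition: {s1} | {s0,s6} | {s4} | {s7} | {s3} | {s2} | {s5} — 7 equivalence classes.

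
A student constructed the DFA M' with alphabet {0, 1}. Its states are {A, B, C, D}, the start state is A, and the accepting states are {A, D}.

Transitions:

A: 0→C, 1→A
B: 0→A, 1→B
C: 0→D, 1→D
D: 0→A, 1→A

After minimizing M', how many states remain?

3

Reachable states from the start: {A,C,D}. Unreachable: {B} — drop them.
Start with accepting vs non-accepting: {A,D} | {C}.
Split {A,D} by δ(·,0) → {A} and {D}.
The partition is now stable with 3 blocks: {A} | {C} | {D}.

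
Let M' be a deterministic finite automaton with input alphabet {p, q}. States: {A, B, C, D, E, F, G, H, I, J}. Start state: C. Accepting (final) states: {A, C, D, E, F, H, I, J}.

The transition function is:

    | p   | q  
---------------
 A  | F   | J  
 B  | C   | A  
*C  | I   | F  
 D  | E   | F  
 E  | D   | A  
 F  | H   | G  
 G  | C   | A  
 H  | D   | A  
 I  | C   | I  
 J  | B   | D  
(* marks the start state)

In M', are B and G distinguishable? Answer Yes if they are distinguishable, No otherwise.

Every state is reachable, so we keep all 10.
Start with accepting vs non-accepting: {A,C,D,E,F,H,I,J} | {B,G}.
On input p, block {A,C,D,E,F,H,I,J} splits into {A,C,D,E,F,H,I} and {J}.
On input q, block {A,C,D,E,F,H,I} splits into {C,D,E,H,I} and {A} and {F}.
Split {C,D,E,H,I} by δ(·,q) → {C,D} and {E,H} and {I}.
Refine {C,D} on symbol p: members go to different blocks, giving {C} and {D}.
No further refinement is possible. Final partition (8 blocks): {C} | {B,G} | {J} | {A} | {F} | {E,H} | {I} | {D}.
B and G lie in the same block of the stable partition, so they are equivalent — no string distinguishes them.

No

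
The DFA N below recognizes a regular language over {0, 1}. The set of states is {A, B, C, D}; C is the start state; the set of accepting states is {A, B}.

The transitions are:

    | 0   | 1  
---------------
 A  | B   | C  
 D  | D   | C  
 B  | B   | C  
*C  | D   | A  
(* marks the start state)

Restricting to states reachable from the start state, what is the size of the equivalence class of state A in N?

Every state is reachable, so we keep all 4.
Initial partition by acceptance: {A,B} | {C,D}.
Split {C,D} by δ(·,1) → {C} and {D}.
No further refinement is possible. Final partition (3 blocks): {A,B} | {C} | {D}.
The equivalence class containing A is {A,B}, of size 2.

2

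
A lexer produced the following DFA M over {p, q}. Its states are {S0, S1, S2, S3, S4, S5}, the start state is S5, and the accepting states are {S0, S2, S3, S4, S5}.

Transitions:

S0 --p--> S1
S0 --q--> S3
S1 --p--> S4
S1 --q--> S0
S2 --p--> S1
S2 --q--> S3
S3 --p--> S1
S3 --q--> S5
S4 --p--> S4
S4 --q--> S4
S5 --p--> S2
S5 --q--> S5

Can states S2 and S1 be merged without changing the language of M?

No

All states are reachable from the start state.
Start with accepting vs non-accepting: {S0,S2,S3,S4,S5} | {S1}.
Refine {S0,S2,S3,S4,S5} on symbol p: members go to different blocks, giving {S0,S2,S3} and {S4,S5}.
On input q, block {S0,S2,S3} splits into {S0,S2} and {S3}.
On input p, block {S4,S5} splits into {S4} and {S5}.
Stable partition: {S0,S2} | {S1} | {S4} | {S3} | {S5} — 5 equivalence classes.
S2 and S1 end up in different blocks, so they are distinguishable. For instance, the string 'ε' is accepted from only S2.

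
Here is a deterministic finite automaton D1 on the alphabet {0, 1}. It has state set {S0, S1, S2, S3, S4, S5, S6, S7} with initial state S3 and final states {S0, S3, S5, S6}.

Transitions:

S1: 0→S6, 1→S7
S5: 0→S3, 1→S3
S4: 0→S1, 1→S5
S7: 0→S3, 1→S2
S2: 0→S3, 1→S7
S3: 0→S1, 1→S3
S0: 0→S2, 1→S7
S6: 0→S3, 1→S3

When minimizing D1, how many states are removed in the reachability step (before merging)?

3

Starting at S3 and following transitions, the reachable set is {S1, S2, S3, S6, S7}. That leaves S0, S4, S5 unreachable — 3 in total.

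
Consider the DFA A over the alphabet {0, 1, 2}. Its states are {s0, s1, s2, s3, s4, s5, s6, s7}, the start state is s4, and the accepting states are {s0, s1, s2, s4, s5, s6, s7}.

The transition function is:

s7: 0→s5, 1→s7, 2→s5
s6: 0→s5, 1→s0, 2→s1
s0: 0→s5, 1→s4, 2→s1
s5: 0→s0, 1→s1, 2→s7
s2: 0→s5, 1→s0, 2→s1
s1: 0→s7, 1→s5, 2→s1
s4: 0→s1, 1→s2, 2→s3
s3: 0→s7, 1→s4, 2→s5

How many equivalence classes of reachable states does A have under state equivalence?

7

Reachable states from the start: {s0,s1,s2,s3,s4,s5,s7}. Unreachable: {s6} — drop them.
Initial partition by acceptance: {s0,s1,s2,s4,s5,s7} | {s3}.
Refine {s0,s1,s2,s4,s5,s7} on symbol 2: members go to different blocks, giving {s0,s1,s2,s5,s7} and {s4}.
Refine {s0,s1,s2,s5,s7} on symbol 1: members go to different blocks, giving {s1,s2,s5,s7} and {s0}.
On input 0, block {s1,s2,s5,s7} splits into {s1,s2,s7} and {s5}.
Split {s1,s2,s7} by δ(·,0) → {s2,s7} and {s1}.
Split {s2,s7} by δ(·,1) → {s2} and {s7}.
No further refinement is possible. Final partition (7 blocks): {s2} | {s3} | {s4} | {s0} | {s5} | {s1} | {s7}.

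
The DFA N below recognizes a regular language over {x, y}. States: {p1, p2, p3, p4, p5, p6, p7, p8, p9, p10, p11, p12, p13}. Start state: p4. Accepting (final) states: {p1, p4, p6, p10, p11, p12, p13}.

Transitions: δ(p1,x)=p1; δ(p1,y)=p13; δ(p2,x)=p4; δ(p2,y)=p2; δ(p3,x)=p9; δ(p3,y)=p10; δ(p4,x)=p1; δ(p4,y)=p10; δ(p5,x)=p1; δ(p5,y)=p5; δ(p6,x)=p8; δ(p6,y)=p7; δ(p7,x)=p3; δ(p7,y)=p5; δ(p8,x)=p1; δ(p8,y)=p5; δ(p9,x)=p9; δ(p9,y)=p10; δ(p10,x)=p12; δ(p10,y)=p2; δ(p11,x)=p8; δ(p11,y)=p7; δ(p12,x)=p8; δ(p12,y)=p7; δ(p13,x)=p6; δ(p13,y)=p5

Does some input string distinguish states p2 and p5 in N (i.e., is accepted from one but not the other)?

No

States {p11} cannot be reached from the start state, so discard them.
Start with accepting vs non-accepting: {p1,p4,p6,p10,p12,p13} | {p2,p3,p5,p7,p8,p9}.
Refine {p1,p4,p6,p10,p12,p13} on symbol x: members go to different blocks, giving {p1,p4,p10,p13} and {p6,p12}.
Refine {p1,p4,p10,p13} on symbol x: members go to different blocks, giving {p1,p4} and {p10,p13}.
Split {p2,p3,p5,p7,p8,p9} by δ(·,x) → {p2,p5,p8} and {p3,p7,p9}.
Split {p3,p7,p9} by δ(·,y) → {p3,p9} and {p7}.
The partition is now stable with 6 blocks: {p1,p4} | {p2,p5,p8} | {p6,p12} | {p10,p13} | {p3,p9} | {p7}.
p2 and p5 lie in the same block of the stable partition, so they are equivalent — no string distinguishes them.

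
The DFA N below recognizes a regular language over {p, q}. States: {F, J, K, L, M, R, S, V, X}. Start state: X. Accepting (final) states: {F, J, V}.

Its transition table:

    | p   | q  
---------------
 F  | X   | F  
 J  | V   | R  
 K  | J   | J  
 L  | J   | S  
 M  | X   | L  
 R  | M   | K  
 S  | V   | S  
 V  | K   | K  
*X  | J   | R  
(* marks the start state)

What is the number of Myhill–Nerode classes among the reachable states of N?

8

Reachable states from the start: {J,K,L,M,R,S,V,X}. Unreachable: {F} — drop them.
Initial partition by acceptance: {J,V} | {K,L,M,R,S,X}.
Refine {J,V} on symbol p: members go to different blocks, giving {J} and {V}.
Refine {K,L,M,R,S,X} on symbol p: members go to different blocks, giving {K,L,X} and {M,R} and {S}.
Split {K,L,X} by δ(·,q) → {X} and {L} and {K}.
On input p, block {M,R} splits into {R} and {M}.
The partition is now stable with 8 blocks: {J} | {X} | {V} | {R} | {S} | {L} | {K} | {M}.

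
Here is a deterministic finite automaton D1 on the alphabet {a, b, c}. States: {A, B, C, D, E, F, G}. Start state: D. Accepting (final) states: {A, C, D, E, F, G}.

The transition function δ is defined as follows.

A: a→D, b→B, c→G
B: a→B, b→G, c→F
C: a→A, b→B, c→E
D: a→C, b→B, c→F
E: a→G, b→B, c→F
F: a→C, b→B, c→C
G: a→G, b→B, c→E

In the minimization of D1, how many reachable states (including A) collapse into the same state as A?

6

All states are reachable from the start state.
Initial partition by acceptance: {A,C,D,E,F,G} | {B}.
The partition is now stable with 2 blocks: {A,C,D,E,F,G} | {B}.
State A belongs to the block {A,C,D,E,F,G}, which has 6 states.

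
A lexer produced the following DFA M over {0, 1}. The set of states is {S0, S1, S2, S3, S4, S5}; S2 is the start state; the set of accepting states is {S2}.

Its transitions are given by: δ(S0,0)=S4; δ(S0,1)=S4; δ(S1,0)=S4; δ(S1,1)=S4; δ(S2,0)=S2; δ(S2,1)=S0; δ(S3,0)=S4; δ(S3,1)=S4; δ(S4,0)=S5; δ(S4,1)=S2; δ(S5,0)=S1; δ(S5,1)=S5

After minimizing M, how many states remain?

4

Reachable states from the start: {S0,S1,S2,S4,S5}. Unreachable: {S3} — drop them.
Start with accepting vs non-accepting: {S2} | {S0,S1,S4,S5}.
Refine {S0,S1,S4,S5} on symbol 1: members go to different blocks, giving {S0,S1,S5} and {S4}.
On input 0, block {S0,S1,S5} splits into {S0,S1} and {S5}.
No further refinement is possible. Final partition (4 blocks): {S2} | {S0,S1} | {S4} | {S5}.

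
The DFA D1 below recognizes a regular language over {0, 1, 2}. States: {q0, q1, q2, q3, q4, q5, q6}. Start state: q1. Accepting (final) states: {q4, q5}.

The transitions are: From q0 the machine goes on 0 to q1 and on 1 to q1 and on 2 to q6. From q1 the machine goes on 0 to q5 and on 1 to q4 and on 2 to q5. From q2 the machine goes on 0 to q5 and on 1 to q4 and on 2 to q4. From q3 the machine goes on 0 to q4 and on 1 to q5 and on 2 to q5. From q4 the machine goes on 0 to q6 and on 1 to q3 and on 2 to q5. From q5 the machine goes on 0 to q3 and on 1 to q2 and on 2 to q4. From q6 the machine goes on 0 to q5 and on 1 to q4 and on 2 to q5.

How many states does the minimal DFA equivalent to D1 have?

First remove the unreachable states {q0}; 6 states remain.
Initial partition by acceptance: {q4,q5} | {q1,q2,q3,q6}.
The partition is now stable with 2 blocks: {q4,q5} | {q1,q2,q3,q6}.

2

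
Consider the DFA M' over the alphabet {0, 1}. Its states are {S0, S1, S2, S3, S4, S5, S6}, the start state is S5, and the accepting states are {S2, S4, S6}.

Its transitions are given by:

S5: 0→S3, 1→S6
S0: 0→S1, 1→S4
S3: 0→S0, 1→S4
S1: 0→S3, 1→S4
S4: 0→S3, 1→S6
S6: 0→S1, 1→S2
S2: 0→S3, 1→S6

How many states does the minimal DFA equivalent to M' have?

P0 = {S2,S4,S6} | {S0,S1,S3,S5}.
No further refinement is possible. Final partition (2 blocks): {S2,S4,S6} | {S0,S1,S3,S5}.

2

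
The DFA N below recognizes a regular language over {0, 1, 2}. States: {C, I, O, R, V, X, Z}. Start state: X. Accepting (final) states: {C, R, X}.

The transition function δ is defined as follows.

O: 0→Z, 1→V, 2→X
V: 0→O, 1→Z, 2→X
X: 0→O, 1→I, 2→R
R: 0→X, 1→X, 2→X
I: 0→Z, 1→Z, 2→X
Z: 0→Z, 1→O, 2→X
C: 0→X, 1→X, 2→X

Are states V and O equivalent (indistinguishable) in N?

Yes

Reachable states from the start: {I,O,R,V,X,Z}. Unreachable: {C} — drop them.
Start with accepting vs non-accepting: {R,X} | {I,O,V,Z}.
Split {R,X} by δ(·,0) → {R} and {X}.
Stable partition: {R} | {I,O,V,Z} | {X} — 3 equivalence classes.
V and O lie in the same block of the stable partition, so they are equivalent — no string distinguishes them.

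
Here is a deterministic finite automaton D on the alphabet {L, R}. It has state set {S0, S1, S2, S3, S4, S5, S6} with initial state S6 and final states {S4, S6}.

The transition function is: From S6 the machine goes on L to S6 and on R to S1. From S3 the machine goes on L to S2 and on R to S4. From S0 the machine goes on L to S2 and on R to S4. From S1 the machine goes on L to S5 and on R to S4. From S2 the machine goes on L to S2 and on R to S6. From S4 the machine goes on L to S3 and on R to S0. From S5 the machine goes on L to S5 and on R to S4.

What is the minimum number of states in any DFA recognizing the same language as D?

5

Every state is reachable, so we keep all 7.
P0 = {S4,S6} | {S0,S1,S2,S3,S5}.
Split {S4,S6} by δ(·,L) → {S4} and {S6}.
Refine {S0,S1,S2,S3,S5} on symbol R: members go to different blocks, giving {S0,S1,S3,S5} and {S2}.
On input L, block {S0,S1,S3,S5} splits into {S0,S3} and {S1,S5}.
The partition is now stable with 5 blocks: {S4} | {S0,S3} | {S6} | {S2} | {S1,S5}.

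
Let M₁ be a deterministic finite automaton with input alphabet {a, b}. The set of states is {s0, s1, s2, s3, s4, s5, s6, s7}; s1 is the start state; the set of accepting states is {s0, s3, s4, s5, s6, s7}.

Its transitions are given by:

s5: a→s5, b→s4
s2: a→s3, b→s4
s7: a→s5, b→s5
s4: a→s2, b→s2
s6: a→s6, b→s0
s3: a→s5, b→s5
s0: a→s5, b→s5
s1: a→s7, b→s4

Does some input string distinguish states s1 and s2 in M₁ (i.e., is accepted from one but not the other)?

First remove the unreachable states {s0,s6}; 6 states remain.
P0 = {s3,s4,s5,s7} | {s1,s2}.
Refine {s3,s4,s5,s7} on symbol a: members go to different blocks, giving {s3,s5,s7} and {s4}.
Refine {s3,s5,s7} on symbol b: members go to different blocks, giving {s3,s7} and {s5}.
Stable partition: {s3,s7} | {s1,s2} | {s4} | {s5} — 4 equivalence classes.
s1 and s2 lie in the same block of the stable partition, so they are equivalent — no string distinguishes them.

No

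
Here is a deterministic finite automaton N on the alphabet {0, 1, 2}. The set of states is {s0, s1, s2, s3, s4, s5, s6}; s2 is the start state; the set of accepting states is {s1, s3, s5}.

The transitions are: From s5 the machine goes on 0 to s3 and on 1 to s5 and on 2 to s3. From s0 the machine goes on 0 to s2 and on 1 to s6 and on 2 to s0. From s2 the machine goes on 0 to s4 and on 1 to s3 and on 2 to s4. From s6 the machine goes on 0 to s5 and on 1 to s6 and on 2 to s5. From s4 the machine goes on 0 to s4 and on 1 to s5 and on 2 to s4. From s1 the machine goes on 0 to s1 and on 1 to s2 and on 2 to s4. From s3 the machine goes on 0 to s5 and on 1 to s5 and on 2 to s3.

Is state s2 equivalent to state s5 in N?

Reachable states from the start: {s2,s3,s4,s5}. Unreachable: {s0,s1,s6} — drop them.
P0 = {s3,s5} | {s2,s4}.
Stable partition: {s3,s5} | {s2,s4} — 2 equivalence classes.
s2 and s5 end up in different blocks, so they are distinguishable. For instance, the string 'ε' is accepted from only s5.

No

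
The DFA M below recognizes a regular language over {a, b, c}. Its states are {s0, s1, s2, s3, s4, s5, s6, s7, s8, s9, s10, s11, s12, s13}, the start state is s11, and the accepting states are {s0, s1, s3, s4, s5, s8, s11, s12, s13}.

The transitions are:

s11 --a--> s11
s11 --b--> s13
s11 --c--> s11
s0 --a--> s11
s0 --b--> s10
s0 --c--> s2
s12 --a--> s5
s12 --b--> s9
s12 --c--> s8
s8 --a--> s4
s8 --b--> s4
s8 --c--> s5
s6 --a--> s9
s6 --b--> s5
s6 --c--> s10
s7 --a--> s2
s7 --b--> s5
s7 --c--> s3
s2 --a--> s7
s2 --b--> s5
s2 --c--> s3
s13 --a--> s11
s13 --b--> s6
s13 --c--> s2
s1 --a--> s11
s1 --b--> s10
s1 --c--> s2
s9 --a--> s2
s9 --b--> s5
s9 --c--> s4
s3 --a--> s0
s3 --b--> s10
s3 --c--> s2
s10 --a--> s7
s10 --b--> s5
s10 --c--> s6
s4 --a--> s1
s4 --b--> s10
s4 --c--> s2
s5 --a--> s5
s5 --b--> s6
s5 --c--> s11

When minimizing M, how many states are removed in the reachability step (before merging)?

Starting at s11 and following transitions, the reachable set is {s0, s1, s2, s3, s4, s5, s6, s7, s9, s10, s11, s13}. That leaves s8, s12 unreachable — 2 in total.

2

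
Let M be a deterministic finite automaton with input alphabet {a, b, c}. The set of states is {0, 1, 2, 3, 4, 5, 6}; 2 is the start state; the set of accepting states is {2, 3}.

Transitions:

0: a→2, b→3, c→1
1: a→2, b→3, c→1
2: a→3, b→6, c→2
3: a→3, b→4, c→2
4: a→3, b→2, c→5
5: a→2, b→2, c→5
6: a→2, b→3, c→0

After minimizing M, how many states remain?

All states are reachable from the start state.
Start with accepting vs non-accepting: {2,3} | {0,1,4,5,6}.
Stable partition: {2,3} | {0,1,4,5,6} — 2 equivalence classes.

2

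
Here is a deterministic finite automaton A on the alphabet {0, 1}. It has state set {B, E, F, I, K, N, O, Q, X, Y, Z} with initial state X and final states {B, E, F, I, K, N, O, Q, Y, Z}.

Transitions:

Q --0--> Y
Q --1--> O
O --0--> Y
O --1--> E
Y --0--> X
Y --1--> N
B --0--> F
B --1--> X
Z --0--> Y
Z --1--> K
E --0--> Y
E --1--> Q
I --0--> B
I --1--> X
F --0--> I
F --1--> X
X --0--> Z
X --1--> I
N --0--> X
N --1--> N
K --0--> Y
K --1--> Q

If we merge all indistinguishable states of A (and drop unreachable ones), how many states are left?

4

All states are reachable from the start state.
Initial partition by acceptance: {B,E,F,I,K,N,O,Q,Y,Z} | {X}.
Split {B,E,F,I,K,N,O,Q,Y,Z} by δ(·,0) → {B,E,F,I,K,O,Q,Z} and {N,Y}.
Refine {B,E,F,I,K,O,Q,Z} on symbol 0: members go to different blocks, giving {E,K,O,Q,Z} and {B,F,I}.
The partition is now stable with 4 blocks: {E,K,O,Q,Z} | {X} | {N,Y} | {B,F,I}.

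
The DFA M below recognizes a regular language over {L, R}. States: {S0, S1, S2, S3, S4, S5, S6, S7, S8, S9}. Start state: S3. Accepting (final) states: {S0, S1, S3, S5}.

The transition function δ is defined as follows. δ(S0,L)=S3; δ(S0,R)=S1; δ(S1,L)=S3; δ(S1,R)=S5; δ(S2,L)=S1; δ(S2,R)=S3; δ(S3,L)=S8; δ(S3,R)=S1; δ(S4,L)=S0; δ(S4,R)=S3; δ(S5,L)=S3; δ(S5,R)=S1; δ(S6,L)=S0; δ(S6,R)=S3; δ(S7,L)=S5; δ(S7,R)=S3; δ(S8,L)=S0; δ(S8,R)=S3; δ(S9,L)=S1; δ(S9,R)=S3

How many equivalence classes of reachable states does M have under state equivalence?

3

First remove the unreachable states {S2,S4,S6,S7,S9}; 5 states remain.
Initial partition by acceptance: {S0,S1,S3,S5} | {S8}.
Refine {S0,S1,S3,S5} on symbol L: members go to different blocks, giving {S0,S1,S5} and {S3}.
The partition is now stable with 3 blocks: {S0,S1,S5} | {S8} | {S3}.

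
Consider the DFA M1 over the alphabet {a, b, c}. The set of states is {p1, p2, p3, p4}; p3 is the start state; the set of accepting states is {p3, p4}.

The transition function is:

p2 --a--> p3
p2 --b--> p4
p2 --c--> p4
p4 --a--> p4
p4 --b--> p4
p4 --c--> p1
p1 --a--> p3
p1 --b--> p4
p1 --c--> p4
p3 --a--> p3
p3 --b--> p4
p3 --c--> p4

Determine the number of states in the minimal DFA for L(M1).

3

States {p2} cannot be reached from the start state, so discard them.
P0 = {p3,p4} | {p1}.
Refine {p3,p4} on symbol c: members go to different blocks, giving {p3} and {p4}.
Stable partition: {p3} | {p1} | {p4} — 3 equivalence classes.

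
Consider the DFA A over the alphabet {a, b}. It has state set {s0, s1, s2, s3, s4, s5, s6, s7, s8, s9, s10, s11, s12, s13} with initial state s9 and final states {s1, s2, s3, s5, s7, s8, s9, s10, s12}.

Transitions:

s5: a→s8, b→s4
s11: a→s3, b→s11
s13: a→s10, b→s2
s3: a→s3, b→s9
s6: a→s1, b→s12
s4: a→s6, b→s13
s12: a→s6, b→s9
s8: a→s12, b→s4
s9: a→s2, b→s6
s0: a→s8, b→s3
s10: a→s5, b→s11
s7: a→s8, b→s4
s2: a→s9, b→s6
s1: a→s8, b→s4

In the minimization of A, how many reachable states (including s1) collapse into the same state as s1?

2

First remove the unreachable states {s0,s7}; 12 states remain.
P0 = {s1,s2,s3,s5,s8,s9,s10,s12} | {s4,s6,s11,s13}.
On input a, block {s1,s2,s3,s5,s8,s9,s10,s12} splits into {s1,s2,s3,s5,s8,s9,s10} and {s12}.
Refine {s1,s2,s3,s5,s8,s9,s10} on symbol a: members go to different blocks, giving {s1,s2,s3,s5,s9,s10} and {s8}.
Split {s1,s2,s3,s5,s9,s10} by δ(·,a) → {s2,s3,s9,s10} and {s1,s5}.
Refine {s2,s3,s9,s10} on symbol a: members go to different blocks, giving {s2,s3,s9} and {s10}.
Split {s2,s3,s9} by δ(·,b) → {s2,s9} and {s3}.
On input a, block {s4,s6,s11,s13} splits into {s4} and {s6} and {s11} and {s13}.
Stable partition: {s2,s9} | {s4} | {s12} | {s8} | {s1,s5} | {s10} | {s3} | {s6} | {s11} | {s13} — 10 equivalence classes.
State s1 belongs to the block {s1,s5}, which has 2 states.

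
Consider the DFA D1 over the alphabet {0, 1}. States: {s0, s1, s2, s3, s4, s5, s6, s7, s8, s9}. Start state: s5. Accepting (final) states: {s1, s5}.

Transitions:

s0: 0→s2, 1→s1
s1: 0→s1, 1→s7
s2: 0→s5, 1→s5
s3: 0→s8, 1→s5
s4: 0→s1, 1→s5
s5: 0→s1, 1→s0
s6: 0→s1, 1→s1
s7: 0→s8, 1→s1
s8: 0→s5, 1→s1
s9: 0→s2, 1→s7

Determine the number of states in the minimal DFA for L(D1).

3

First remove the unreachable states {s3,s4,s6,s9}; 6 states remain.
P0 = {s1,s5} | {s0,s2,s7,s8}.
On input 0, block {s0,s2,s7,s8} splits into {s0,s7} and {s2,s8}.
The partition is now stable with 3 blocks: {s1,s5} | {s0,s7} | {s2,s8}.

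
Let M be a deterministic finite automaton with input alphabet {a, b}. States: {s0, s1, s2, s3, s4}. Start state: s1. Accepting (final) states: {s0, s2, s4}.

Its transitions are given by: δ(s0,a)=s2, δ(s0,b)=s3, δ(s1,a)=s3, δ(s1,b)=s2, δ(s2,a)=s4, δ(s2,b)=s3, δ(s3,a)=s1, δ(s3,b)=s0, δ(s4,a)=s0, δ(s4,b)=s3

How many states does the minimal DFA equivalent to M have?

Every state is reachable, so we keep all 5.
P0 = {s0,s2,s4} | {s1,s3}.
No further refinement is possible. Final partition (2 blocks): {s0,s2,s4} | {s1,s3}.

2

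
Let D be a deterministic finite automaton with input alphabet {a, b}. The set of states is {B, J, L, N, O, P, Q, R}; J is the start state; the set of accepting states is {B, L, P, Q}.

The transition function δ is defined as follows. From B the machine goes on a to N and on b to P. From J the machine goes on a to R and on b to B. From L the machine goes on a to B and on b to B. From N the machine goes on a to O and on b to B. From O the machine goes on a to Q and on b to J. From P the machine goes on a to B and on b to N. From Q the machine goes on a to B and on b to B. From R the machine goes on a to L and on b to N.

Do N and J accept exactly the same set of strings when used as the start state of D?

P0 = {B,L,P,Q} | {J,N,O,R}.
On input a, block {B,L,P,Q} splits into {L,P,Q} and {B}.
Split {L,P,Q} by δ(·,b) → {L,Q} and {P}.
On input a, block {J,N,O,R} splits into {J,N} and {O,R}.
Stable partition: {L,Q} | {J,N} | {B} | {P} | {O,R} — 5 equivalence classes.
N and J lie in the same block of the stable partition, so they are equivalent — no string distinguishes them.

Yes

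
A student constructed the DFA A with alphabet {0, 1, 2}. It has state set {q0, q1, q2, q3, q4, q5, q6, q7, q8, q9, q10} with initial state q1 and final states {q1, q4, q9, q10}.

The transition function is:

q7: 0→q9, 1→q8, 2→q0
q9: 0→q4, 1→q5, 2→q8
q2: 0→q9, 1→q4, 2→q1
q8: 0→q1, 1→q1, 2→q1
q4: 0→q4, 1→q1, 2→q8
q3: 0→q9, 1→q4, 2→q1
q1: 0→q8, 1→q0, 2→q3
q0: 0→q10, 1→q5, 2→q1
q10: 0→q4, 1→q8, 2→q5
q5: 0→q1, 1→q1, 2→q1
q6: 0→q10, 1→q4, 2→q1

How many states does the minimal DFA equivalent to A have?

Reachable states from the start: {q0,q1,q3,q4,q5,q8,q9,q10}. Unreachable: {q2,q6,q7} — drop them.
Start with accepting vs non-accepting: {q1,q4,q9,q10} | {q0,q3,q5,q8}.
Refine {q1,q4,q9,q10} on symbol 0: members go to different blocks, giving {q4,q9,q10} and {q1}.
On input 1, block {q4,q9,q10} splits into {q9,q10} and {q4}.
On input 0, block {q0,q3,q5,q8} splits into {q0,q3} and {q5,q8}.
Split {q0,q3} by δ(·,1) → {q0} and {q3}.
Stable partition: {q9,q10} | {q0} | {q1} | {q4} | {q5,q8} | {q3} — 6 equivalence classes.

6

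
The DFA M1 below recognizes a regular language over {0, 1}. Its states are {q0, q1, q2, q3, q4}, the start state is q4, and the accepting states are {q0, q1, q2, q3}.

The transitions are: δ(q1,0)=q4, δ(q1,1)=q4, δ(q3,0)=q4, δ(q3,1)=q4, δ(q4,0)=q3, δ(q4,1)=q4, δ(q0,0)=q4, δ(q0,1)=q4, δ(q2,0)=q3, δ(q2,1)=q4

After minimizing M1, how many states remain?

2

First remove the unreachable states {q0,q1,q2}; 2 states remain.
Initial partition by acceptance: {q3} | {q4}.
The partition is now stable with 2 blocks: {q3} | {q4}.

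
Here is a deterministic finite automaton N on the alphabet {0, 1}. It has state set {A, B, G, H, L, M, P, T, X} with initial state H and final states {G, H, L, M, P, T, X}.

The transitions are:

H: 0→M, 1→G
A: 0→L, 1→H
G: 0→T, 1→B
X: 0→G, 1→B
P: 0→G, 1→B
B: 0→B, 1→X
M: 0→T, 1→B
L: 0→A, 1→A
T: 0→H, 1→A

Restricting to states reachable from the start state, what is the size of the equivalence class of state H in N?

States {P} cannot be reached from the start state, so discard them.
Start with accepting vs non-accepting: {G,H,L,M,T,X} | {A,B}.
On input 0, block {G,H,L,M,T,X} splits into {G,H,M,T,X} and {L}.
On input 1, block {G,H,M,T,X} splits into {G,M,T,X} and {H}.
Split {G,M,T,X} by δ(·,0) → {G,M,X} and {T}.
Split {G,M,X} by δ(·,0) → {G,M} and {X}.
Split {A,B} by δ(·,0) → {B} and {A}.
No further refinement is possible. Final partition (7 blocks): {G,M} | {B} | {L} | {H} | {T} | {X} | {A}.
The equivalence class containing H is {H}, of size 1.

1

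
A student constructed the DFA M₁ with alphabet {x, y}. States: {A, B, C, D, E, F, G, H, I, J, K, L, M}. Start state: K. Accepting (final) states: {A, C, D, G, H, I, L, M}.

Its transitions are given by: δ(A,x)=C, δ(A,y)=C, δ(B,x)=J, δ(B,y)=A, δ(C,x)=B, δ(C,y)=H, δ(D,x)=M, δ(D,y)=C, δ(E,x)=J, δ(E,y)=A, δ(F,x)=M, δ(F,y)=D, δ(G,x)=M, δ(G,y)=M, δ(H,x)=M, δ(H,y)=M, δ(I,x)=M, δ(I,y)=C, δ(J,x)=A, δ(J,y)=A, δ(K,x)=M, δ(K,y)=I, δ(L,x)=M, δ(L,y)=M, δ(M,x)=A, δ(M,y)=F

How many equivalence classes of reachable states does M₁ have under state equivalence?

States {E,G,L} cannot be reached from the start state, so discard them.
Start with accepting vs non-accepting: {A,C,D,H,I,M} | {B,F,J,K}.
On input x, block {A,C,D,H,I,M} splits into {A,D,H,I,M} and {C}.
Split {A,D,H,I,M} by δ(·,x) → {D,H,I,M} and {A}.
On input x, block {D,H,I,M} splits into {D,H,I} and {M}.
On input y, block {D,H,I} splits into {D,I} and {H}.
Split {B,F,J,K} by δ(·,x) → {F,K} and {B} and {J}.
No further refinement is possible. Final partition (8 blocks): {D,I} | {F,K} | {C} | {A} | {M} | {H} | {B} | {J}.

8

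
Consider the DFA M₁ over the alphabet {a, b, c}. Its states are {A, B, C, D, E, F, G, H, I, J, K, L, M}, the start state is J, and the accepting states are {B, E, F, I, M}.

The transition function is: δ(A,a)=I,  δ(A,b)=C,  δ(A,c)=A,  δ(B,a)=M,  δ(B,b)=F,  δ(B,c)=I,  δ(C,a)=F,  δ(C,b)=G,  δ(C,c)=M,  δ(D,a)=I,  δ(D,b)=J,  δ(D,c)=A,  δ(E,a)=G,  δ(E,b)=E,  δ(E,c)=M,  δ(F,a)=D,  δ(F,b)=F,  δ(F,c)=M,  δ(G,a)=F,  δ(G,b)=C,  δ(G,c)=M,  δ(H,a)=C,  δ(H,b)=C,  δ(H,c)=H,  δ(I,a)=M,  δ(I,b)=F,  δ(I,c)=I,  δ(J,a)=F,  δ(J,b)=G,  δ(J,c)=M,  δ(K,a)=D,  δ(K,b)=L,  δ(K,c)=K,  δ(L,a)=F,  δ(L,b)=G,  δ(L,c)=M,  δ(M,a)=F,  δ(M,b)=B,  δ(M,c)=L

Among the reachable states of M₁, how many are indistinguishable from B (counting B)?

Reachable states from the start: {A,B,C,D,F,G,I,J,L,M}. Unreachable: {E,H,K} — drop them.
Initial partition by acceptance: {B,F,I,M} | {A,C,D,G,J,L}.
On input a, block {B,F,I,M} splits into {B,I,M} and {F}.
Refine {B,I,M} on symbol a: members go to different blocks, giving {B,I} and {M}.
Split {A,C,D,G,J,L} by δ(·,a) → {C,G,J,L} and {A,D}.
Stable partition: {B,I} | {C,G,J,L} | {F} | {M} | {A,D} — 5 equivalence classes.
State B belongs to the block {B,I}, which has 2 states.

2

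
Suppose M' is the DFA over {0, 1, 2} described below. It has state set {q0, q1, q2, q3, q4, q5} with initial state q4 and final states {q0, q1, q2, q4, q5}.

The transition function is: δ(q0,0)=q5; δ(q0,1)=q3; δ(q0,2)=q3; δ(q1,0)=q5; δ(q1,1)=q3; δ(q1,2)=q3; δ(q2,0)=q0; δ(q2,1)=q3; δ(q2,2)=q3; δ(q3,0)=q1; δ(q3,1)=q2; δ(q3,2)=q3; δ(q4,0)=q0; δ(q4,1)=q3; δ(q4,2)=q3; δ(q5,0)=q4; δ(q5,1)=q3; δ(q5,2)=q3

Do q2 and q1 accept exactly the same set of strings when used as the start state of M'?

Initial partition by acceptance: {q0,q1,q2,q4,q5} | {q3}.
Stable partition: {q0,q1,q2,q4,q5} | {q3} — 2 equivalence classes.
q2 and q1 lie in the same block of the stable partition, so they are equivalent — no string distinguishes them.

Yes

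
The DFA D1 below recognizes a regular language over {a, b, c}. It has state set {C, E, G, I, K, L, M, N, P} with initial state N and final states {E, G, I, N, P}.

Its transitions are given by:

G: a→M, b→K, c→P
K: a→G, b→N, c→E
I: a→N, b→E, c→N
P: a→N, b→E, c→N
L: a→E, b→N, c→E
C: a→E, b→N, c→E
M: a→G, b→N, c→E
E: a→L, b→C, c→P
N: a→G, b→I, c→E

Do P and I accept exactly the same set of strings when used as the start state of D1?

Every state is reachable, so we keep all 9.
Start with accepting vs non-accepting: {E,G,I,N,P} | {C,K,L,M}.
Split {E,G,I,N,P} by δ(·,a) → {I,N,P} and {E,G}.
On input a, block {I,N,P} splits into {I,P} and {N}.
Stable partition: {I,P} | {C,K,L,M} | {E,G} | {N} — 4 equivalence classes.
P and I lie in the same block of the stable partition, so they are equivalent — no string distinguishes them.

Yes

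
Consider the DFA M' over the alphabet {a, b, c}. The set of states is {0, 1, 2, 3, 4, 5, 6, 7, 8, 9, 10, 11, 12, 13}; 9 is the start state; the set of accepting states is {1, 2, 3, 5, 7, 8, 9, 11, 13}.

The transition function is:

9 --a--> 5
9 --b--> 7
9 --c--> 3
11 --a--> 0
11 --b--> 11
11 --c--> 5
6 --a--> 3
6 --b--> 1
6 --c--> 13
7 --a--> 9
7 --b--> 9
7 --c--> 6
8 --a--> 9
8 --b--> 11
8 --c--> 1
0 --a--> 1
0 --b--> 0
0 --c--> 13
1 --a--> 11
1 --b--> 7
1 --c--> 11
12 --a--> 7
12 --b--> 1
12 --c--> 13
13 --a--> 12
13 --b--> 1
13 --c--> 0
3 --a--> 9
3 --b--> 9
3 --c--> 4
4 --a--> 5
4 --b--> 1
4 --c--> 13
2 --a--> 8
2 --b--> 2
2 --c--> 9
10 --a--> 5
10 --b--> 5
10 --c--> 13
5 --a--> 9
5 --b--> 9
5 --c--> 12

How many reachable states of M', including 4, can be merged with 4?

3

First remove the unreachable states {2,8,10}; 11 states remain.
Start with accepting vs non-accepting: {1,3,5,7,9,11,13} | {0,4,6,12}.
On input a, block {1,3,5,7,9,11,13} splits into {1,3,5,7,9} and {11,13}.
On input a, block {1,3,5,7,9} splits into {3,5,7,9} and {1}.
Split {3,5,7,9} by δ(·,c) → {3,5,7} and {9}.
On input a, block {0,4,6,12} splits into {4,6,12} and {0}.
Refine {11,13} on symbol a: members go to different blocks, giving {11} and {13}.
Stable partition: {3,5,7} | {4,6,12} | {11} | {1} | {9} | {0} | {13} — 7 equivalence classes.
State 4 belongs to the block {4,6,12}, which has 3 states.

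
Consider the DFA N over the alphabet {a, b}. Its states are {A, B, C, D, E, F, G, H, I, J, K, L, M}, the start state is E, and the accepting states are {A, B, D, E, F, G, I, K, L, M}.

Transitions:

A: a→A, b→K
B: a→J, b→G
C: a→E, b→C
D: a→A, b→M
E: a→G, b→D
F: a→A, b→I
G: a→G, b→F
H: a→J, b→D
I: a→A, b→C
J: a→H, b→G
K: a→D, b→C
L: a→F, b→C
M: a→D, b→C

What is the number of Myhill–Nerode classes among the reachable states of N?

States {B,H,J,L} cannot be reached from the start state, so discard them.
Start with accepting vs non-accepting: {A,D,E,F,G,I,K,M} | {C}.
Refine {A,D,E,F,G,I,K,M} on symbol b: members go to different blocks, giving {A,D,E,F,G} and {I,K,M}.
On input b, block {A,D,E,F,G} splits into {A,D,F} and {E,G}.
No further refinement is possible. Final partition (4 blocks): {A,D,F} | {C} | {I,K,M} | {E,G}.

4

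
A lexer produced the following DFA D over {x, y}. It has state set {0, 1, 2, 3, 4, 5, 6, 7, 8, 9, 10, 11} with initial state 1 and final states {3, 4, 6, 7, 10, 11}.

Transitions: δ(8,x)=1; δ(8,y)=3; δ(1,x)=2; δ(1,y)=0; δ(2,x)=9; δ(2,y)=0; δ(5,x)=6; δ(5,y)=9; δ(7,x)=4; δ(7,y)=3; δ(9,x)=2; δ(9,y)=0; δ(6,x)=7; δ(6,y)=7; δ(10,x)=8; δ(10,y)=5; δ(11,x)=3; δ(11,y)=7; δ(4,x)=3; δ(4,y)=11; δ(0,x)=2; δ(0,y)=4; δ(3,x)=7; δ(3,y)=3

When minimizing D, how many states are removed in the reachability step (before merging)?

BFS from 1 reaches {0, 1, 2, 3, 4, 7, 9, 11}; the 4 state(s) 5, 6, 8, 10 are never visited.

4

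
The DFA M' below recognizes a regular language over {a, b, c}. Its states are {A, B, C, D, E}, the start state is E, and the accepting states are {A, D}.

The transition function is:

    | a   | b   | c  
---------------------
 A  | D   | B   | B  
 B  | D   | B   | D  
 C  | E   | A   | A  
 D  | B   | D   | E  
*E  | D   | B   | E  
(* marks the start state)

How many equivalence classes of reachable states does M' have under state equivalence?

3

States {A,C} cannot be reached from the start state, so discard them.
P0 = {D} | {B,E}.
Split {B,E} by δ(·,c) → {B} and {E}.
No further refinement is possible. Final partition (3 blocks): {D} | {B} | {E}.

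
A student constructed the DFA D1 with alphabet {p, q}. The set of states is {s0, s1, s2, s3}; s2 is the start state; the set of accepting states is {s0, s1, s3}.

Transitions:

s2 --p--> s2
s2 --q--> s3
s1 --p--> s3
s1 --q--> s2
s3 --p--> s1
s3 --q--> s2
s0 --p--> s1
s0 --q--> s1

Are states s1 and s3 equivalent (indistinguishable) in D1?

First remove the unreachable states {s0}; 3 states remain.
Start with accepting vs non-accepting: {s1,s3} | {s2}.
The partition is now stable with 2 blocks: {s1,s3} | {s2}.
s1 and s3 lie in the same block of the stable partition, so they are equivalent — no string distinguishes them.

Yes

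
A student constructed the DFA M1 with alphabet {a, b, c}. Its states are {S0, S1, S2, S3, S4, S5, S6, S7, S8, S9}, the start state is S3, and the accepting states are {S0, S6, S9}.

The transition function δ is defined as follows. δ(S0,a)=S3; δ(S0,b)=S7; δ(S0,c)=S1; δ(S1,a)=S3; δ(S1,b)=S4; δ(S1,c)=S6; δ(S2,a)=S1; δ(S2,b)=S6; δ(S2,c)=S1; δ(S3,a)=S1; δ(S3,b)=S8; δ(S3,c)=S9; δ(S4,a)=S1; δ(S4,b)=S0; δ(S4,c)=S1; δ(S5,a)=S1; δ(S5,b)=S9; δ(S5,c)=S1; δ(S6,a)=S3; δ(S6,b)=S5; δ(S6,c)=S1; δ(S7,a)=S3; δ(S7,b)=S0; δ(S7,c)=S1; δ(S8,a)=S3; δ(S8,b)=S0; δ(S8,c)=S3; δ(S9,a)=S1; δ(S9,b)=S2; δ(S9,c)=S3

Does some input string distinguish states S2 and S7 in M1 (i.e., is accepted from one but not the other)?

P0 = {S0,S6,S9} | {S1,S2,S3,S4,S5,S7,S8}.
Split {S1,S2,S3,S4,S5,S7,S8} by δ(·,b) → {S2,S4,S5,S7,S8} and {S1,S3}.
Stable partition: {S0,S6,S9} | {S2,S4,S5,S7,S8} | {S1,S3} — 3 equivalence classes.
S2 and S7 lie in the same block of the stable partition, so they are equivalent — no string distinguishes them.

No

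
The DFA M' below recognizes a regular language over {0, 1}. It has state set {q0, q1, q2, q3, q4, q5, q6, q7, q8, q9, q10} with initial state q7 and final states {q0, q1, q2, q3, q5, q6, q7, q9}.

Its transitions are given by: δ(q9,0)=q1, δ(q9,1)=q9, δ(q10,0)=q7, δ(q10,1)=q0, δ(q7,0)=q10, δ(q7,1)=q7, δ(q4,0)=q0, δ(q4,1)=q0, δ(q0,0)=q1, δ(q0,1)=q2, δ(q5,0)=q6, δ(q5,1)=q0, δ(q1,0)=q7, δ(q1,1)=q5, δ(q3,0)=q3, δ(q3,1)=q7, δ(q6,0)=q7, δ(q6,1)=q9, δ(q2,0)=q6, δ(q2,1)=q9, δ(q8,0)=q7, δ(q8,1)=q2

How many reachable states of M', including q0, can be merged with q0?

Reachable states from the start: {q0,q1,q2,q5,q6,q7,q9,q10}. Unreachable: {q3,q4,q8} — drop them.
Initial partition by acceptance: {q0,q1,q2,q5,q6,q7,q9} | {q10}.
Refine {q0,q1,q2,q5,q6,q7,q9} on symbol 0: members go to different blocks, giving {q0,q1,q2,q5,q6,q9} and {q7}.
Refine {q0,q1,q2,q5,q6,q9} on symbol 0: members go to different blocks, giving {q0,q2,q5,q9} and {q1,q6}.
No further refinement is possible. Final partition (4 blocks): {q0,q2,q5,q9} | {q10} | {q7} | {q1,q6}.
State q0 belongs to the block {q0,q2,q5,q9}, which has 4 states.

4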